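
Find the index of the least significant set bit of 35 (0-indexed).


0b100011. Lowest set bit at position 0

0


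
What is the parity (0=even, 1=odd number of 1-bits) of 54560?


0b1101010100100000 has 6 ones => parity 0

0


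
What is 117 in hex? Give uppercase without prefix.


117 = 75 hex

75


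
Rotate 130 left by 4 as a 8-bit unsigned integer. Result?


Rotate 0b10000010 left by 4 (8-bit) = 0b101000 = 40

40


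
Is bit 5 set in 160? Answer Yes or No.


0b10100000, bit 5 = 1. Yes

Yes


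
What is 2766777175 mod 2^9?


2766777175 & 511 = 343

343


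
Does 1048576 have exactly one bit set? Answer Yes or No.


0b100000000000000000000. Only one bit set => Yes

Yes


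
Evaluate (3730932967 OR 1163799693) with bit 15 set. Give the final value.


Step 1: 3730932967 | 1163799693 = 3749686511
Step 2: 3749686511 | (1 << 15) = 3749686511 | 32768 = 3749686511

3749686511


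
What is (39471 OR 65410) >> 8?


Step 1: 39471 | 65410 = 65455
Step 2: 65455 >> 8 = 255

255


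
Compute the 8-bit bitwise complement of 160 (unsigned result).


~0b10100000 = 0b1011111 = 95 (8-bit unsigned)

95


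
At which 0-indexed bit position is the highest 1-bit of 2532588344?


0b10010110111101000011101100111000. Highest set bit at position 31

31


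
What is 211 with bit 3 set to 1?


211 | (1 << 3) = 211 | 8 = 219

219


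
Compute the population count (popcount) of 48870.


0b1011111011100110 has 11 set bits

11


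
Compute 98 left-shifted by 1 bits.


0b1100010 << 1 = 0b11000100 = 196

196


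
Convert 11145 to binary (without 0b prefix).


11145 = 10101110001001 in binary

10101110001001


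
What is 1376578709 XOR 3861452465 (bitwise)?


0b1010010000011001110110010010101 ^ 0b11100110001010010001011010110001 = 0b10110100001001011111101000100100 = 3022387748

3022387748


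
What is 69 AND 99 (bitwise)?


0b1000101 & 0b1100011 = 0b1000001 = 65

65


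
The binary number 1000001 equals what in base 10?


1000001 in decimal = 65

65


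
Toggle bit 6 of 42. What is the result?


42 ^ (1 << 6) = 42 ^ 64 = 106

106


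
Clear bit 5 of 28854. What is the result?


28854 & ~(1 << 5) = 28822

28822


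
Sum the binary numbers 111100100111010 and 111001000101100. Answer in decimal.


111100100111010 + 111001000101100 = 1110101101100110 = 60262

60262


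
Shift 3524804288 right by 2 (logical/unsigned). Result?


0b11010010000110000011111011000000 >> 2 = 0b110100100001100000111110110000 = 881201072

881201072


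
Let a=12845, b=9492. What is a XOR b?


12845 ^ 9492 = 5945

5945


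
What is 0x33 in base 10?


33 hex = 51 decimal

51


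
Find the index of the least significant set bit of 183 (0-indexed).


0b10110111. Lowest set bit at position 0

0


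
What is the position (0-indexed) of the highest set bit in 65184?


0b1111111010100000. Highest set bit at position 15

15


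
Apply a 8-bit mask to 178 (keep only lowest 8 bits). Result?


178 & 255 = 178

178


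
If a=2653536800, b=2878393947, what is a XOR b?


2653536800 ^ 2878393947 = 901319803

901319803


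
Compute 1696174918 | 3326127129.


0b1100101000110011001001101000110 | 0b11000110010000001010110000011001 = 0b11100111010110011011111101011111 = 3881418591

3881418591


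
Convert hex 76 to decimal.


76 hex = 118 decimal

118


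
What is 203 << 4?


0b11001011 << 4 = 0b110010110000 = 3248

3248


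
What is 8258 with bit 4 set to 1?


8258 | (1 << 4) = 8258 | 16 = 8274

8274


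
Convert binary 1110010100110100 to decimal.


1110010100110100 in decimal = 58676

58676


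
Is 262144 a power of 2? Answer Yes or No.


0b1000000000000000000. Only one bit set => Yes

Yes


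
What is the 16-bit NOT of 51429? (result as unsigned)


~0b1100100011100101 = 0b11011100011010 = 14106 (16-bit unsigned)

14106


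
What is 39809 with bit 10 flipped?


39809 ^ (1 << 10) = 39809 ^ 1024 = 40833

40833


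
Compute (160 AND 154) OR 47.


Step 1: 160 & 154 = 128
Step 2: 128 | 47 = 175

175


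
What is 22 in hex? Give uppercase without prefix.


22 = 16 hex

16


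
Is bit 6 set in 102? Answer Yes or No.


0b1100110, bit 6 = 1. Yes

Yes


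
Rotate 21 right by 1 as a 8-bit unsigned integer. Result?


Rotate 0b10101 right by 1 (8-bit) = 0b10001010 = 138

138


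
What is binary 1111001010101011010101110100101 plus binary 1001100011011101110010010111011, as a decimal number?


1111001010101011010101110100101 + 1001100011011101110010010111011 = 11000101110001001001000001100000 = 3317993568

3317993568


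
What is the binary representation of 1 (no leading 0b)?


1 = 1 in binary

1


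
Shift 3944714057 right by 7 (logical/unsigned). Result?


0b11101011000111111000111101001001 >> 7 = 0b1110101100011111100011110 = 30818078

30818078


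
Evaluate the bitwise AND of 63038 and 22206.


0b1111011000111110 & 0b101011010111110 = 0b101011000111110 = 22078

22078


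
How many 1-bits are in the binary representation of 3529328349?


0b11010010010111010100011011011101 has 18 set bits

18


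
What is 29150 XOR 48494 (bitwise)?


0b111000111011110 ^ 0b1011110101101110 = 0b1100110010110000 = 52400

52400


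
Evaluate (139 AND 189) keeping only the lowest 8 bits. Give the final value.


Step 1: 139 & 189 = 137
Step 2: 137 & 255 = 137

137


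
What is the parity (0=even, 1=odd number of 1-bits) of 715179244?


0b101010101000001100010011101100 has 13 ones => parity 1

1


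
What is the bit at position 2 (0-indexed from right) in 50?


0b110010, position 2 = 0

0


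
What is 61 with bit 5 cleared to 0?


61 & ~(1 << 5) = 29

29


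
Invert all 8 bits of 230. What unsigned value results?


230 ^ 255 = 25

25


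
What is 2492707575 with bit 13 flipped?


2492707575 ^ (1 << 13) = 2492707575 ^ 8192 = 2492699383

2492699383


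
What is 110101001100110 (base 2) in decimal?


110101001100110 in decimal = 27238

27238


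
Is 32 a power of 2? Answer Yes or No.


0b100000. Only one bit set => Yes

Yes


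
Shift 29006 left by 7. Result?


0b111000101001110 << 7 = 0b1110001010011100000000 = 3712768

3712768


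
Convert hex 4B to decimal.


4B hex = 75 decimal

75


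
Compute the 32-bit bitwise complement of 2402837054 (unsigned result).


~0b10001111001110000110001000111110 = 0b1110000110001111001110111000001 = 1892130241 (32-bit unsigned)

1892130241


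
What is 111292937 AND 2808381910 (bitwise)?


0b110101000100011001000001001 & 0b10100111011001001000000111010110 = 0b110001000000000000000000000 = 102760448

102760448


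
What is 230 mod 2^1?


230 & 1 = 0

0


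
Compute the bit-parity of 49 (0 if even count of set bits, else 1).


0b110001 has 3 ones => parity 1

1


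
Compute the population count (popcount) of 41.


0b101001 has 3 set bits

3


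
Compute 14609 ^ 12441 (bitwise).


0b11100100010001 ^ 0b11000010011001 = 0b100110001000 = 2440

2440


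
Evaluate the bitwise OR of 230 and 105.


0b11100110 | 0b1101001 = 0b11101111 = 239

239


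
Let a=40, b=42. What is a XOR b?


40 ^ 42 = 2

2


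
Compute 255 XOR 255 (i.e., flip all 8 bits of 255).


255 ^ 255 = 0

0


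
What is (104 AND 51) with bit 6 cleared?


Step 1: 104 & 51 = 32
Step 2: 32 & ~(1 << 6) = 32

32


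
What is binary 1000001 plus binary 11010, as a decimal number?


1000001 + 11010 = 1011011 = 91

91


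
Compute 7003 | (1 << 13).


7003 | (1 << 13) = 7003 | 8192 = 15195

15195


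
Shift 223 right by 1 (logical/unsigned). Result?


0b11011111 >> 1 = 0b1101111 = 111

111


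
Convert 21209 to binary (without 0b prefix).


21209 = 101001011011001 in binary

101001011011001


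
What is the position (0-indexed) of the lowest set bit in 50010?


0b1100001101011010. Lowest set bit at position 1

1


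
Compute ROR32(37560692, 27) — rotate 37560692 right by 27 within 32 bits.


Rotate 0b10001111010010000101110100 right by 27 (32-bit) = 0b1000111101001000010111010000000 = 1201942144

1201942144


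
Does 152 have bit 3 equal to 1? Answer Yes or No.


0b10011000, bit 3 = 1. Yes

Yes


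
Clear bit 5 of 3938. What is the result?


3938 & ~(1 << 5) = 3906

3906


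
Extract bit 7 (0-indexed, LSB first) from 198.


0b11000110, position 7 = 1

1


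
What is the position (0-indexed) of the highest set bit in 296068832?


0b10001101001011010011011100000. Highest set bit at position 28

28


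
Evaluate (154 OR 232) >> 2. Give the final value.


Step 1: 154 | 232 = 250
Step 2: 250 >> 2 = 62

62


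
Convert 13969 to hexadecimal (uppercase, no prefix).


13969 = 3691 hex

3691


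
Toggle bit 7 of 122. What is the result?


122 ^ (1 << 7) = 122 ^ 128 = 250

250


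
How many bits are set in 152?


0b10011000 has 3 set bits

3


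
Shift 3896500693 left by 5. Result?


0b11101000001111111110000111010101 << 5 = 0b1110100000111111111000011101010100000 = 124688022176

124688022176


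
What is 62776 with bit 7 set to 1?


62776 | (1 << 7) = 62776 | 128 = 62904

62904


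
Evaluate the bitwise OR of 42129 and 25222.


0b1010010010010001 | 0b110001010000110 = 0b1110011010010111 = 59031

59031


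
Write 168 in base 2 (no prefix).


168 = 10101000 in binary

10101000


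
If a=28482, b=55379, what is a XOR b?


28482 ^ 55379 = 46865

46865


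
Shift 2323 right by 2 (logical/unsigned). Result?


0b100100010011 >> 2 = 0b1001000100 = 580

580


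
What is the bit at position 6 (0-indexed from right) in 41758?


0b1010001100011110, position 6 = 0

0


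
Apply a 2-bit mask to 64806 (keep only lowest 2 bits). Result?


64806 & 3 = 2

2


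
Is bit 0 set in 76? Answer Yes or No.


0b1001100, bit 0 = 0. No

No


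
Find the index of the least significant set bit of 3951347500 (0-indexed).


0b11101011100001001100011100101100. Lowest set bit at position 2

2


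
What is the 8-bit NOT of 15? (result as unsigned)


~0b1111 = 0b11110000 = 240 (8-bit unsigned)

240


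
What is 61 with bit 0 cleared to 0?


61 & ~(1 << 0) = 60

60


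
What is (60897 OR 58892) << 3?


Step 1: 60897 | 58892 = 61421
Step 2: 61421 << 3 = 491368

491368


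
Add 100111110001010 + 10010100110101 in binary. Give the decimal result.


100111110001010 + 10010100110101 = 111010010111111 = 29887

29887


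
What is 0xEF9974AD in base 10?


EF9974AD hex = 4019811501 decimal

4019811501


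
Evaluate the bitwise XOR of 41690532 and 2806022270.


0b10011111000010010110100100 ^ 0b10100111010000001000000001111110 = 0b10100101001111001010010111011010 = 2772215258

2772215258


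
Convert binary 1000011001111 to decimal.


1000011001111 in decimal = 4303

4303


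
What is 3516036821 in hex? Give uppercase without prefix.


3516036821 = D19276D5 hex

D19276D5


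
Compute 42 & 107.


0b101010 & 0b1101011 = 0b101010 = 42

42


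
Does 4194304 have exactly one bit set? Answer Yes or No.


0b10000000000000000000000. Only one bit set => Yes

Yes


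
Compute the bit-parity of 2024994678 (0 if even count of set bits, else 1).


0b1111000101100101111011101110110 has 20 ones => parity 0

0


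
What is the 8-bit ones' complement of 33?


33 ^ 255 = 222

222


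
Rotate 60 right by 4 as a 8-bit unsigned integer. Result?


Rotate 0b111100 right by 4 (8-bit) = 0b11000011 = 195

195


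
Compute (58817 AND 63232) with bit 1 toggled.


Step 1: 58817 & 63232 = 58624
Step 2: 58624 ^ (1 << 1) = 58624 ^ 2 = 58626

58626


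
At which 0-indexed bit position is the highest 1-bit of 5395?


0b1010100010011. Highest set bit at position 12

12


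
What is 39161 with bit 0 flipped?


39161 ^ (1 << 0) = 39161 ^ 1 = 39160

39160


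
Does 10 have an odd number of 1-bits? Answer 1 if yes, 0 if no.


0b1010 has 2 ones => parity 0

0


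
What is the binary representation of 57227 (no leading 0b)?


57227 = 1101111110001011 in binary

1101111110001011


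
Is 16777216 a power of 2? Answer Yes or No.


0b1000000000000000000000000. Only one bit set => Yes

Yes


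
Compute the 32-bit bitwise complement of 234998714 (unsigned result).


~0b1110000000011100101110111010 = 0b11110001111111100011010001000101 = 4059968581 (32-bit unsigned)

4059968581


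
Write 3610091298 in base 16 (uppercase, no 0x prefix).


3610091298 = D72D9F22 hex

D72D9F22


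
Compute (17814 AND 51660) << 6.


Step 1: 17814 & 51660 = 16772
Step 2: 16772 << 6 = 1073408

1073408


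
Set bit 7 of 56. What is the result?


56 | (1 << 7) = 56 | 128 = 184

184


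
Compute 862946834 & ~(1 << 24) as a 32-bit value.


862946834 & ~(1 << 24) = 846169618

846169618


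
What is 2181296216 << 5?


0b10000010000000111111000001011000 << 5 = 0b1000001000000011111100000101100000000 = 69801478912

69801478912


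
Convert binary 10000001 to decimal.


10000001 in decimal = 129

129


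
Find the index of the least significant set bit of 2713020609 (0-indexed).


0b10100001101101010110100011000001. Lowest set bit at position 0

0


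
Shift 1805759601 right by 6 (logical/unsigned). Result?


0b1101011101000011011010001110001 >> 6 = 0b1101011101000011011010001 = 28214993

28214993


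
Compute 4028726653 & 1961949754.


0b11110000001000010111110101111101 & 0b1110100111100001111101000111010 = 0b1110000001000000111100000111000 = 1881176120

1881176120


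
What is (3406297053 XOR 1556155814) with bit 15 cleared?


Step 1: 3406297053 ^ 1556155814 = 2546399867
Step 2: 2546399867 & ~(1 << 15) = 2546367099

2546367099


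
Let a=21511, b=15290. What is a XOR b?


21511 ^ 15290 = 28605

28605


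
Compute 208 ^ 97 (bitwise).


0b11010000 ^ 0b1100001 = 0b10110001 = 177

177


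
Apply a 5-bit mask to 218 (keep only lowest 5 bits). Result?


218 & 31 = 26

26


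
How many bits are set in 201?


0b11001001 has 4 set bits

4


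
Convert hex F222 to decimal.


F222 hex = 61986 decimal

61986


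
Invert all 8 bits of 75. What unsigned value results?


75 ^ 255 = 180

180


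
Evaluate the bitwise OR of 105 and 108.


0b1101001 | 0b1101100 = 0b1101101 = 109

109


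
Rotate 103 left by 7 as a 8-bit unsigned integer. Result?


Rotate 0b1100111 left by 7 (8-bit) = 0b10110011 = 179

179


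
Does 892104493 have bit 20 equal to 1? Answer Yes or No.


0b110101001011000110111100101101, bit 20 = 0. No

No


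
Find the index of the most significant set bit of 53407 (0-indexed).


0b1101000010011111. Highest set bit at position 15

15


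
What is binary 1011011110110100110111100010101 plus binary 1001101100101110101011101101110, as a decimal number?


1011011110110100110111100010101 + 1001101100101110101011101101110 = 10101001011100011100011010000011 = 2842805891

2842805891


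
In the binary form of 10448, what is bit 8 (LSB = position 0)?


0b10100011010000, position 8 = 0

0


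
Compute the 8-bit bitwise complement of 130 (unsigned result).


~0b10000010 = 0b1111101 = 125 (8-bit unsigned)

125


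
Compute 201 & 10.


0b11001001 & 0b1010 = 0b1000 = 8

8


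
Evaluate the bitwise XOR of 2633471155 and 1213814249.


0b10011100111101111001010010110011 ^ 0b1001000010110010101010111101001 = 0b11010100101011101100000101011010 = 3568222554

3568222554


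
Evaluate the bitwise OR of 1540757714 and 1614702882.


0b1011011110101100001100011010010 | 0b1100000001111100110100100100010 = 0b1111011111111100111100111110010 = 2080274930

2080274930


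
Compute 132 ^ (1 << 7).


132 ^ (1 << 7) = 132 ^ 128 = 4

4


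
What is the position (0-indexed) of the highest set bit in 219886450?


0b1101000110110011001101110010. Highest set bit at position 27

27


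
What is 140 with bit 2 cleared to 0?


140 & ~(1 << 2) = 136

136


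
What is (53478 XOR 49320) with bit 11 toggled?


Step 1: 53478 ^ 49320 = 4174
Step 2: 4174 ^ (1 << 11) = 4174 ^ 2048 = 6222

6222


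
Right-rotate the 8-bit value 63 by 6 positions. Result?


Rotate 0b111111 right by 6 (8-bit) = 0b11111100 = 252

252


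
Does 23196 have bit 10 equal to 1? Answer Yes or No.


0b101101010011100, bit 10 = 0. No

No


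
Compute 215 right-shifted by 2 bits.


0b11010111 >> 2 = 0b110101 = 53

53


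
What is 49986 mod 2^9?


49986 & 511 = 322

322


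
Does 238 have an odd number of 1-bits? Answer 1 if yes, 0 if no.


0b11101110 has 6 ones => parity 0

0


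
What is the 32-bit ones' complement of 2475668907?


2475668907 ^ 4294967295 = 1819298388

1819298388


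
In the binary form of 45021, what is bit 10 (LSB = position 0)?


0b1010111111011101, position 10 = 1

1


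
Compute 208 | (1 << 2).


208 | (1 << 2) = 208 | 4 = 212

212


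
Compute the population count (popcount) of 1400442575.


0b1010011011110010000111011001111 has 18 set bits

18


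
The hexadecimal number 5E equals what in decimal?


5E hex = 94 decimal

94


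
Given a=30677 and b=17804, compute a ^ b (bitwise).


30677 ^ 17804 = 12889

12889


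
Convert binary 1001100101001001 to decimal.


1001100101001001 in decimal = 39241

39241


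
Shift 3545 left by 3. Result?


0b110111011001 << 3 = 0b110111011001000 = 28360

28360


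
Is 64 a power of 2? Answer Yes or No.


0b1000000. Only one bit set => Yes

Yes


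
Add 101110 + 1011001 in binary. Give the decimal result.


101110 + 1011001 = 10000111 = 135

135


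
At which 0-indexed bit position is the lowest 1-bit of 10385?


0b10100010010001. Lowest set bit at position 0

0


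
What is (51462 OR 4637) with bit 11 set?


Step 1: 51462 | 4637 = 56095
Step 2: 56095 | (1 << 11) = 56095 | 2048 = 56095

56095


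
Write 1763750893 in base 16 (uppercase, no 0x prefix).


1763750893 = 6920B3ED hex

6920B3ED


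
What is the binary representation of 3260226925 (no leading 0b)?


3260226925 = 11000010010100110001110101101101 in binary

11000010010100110001110101101101


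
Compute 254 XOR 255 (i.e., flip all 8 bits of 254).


254 ^ 255 = 1

1


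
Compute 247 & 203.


0b11110111 & 0b11001011 = 0b11000011 = 195

195


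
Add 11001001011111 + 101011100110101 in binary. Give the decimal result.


11001001011111 + 101011100110101 = 1000100110010100 = 35220

35220


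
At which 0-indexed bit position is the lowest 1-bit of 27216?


0b110101001010000. Lowest set bit at position 4

4


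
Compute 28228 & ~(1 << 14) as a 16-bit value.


28228 & ~(1 << 14) = 11844

11844


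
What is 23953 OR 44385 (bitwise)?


0b101110110010001 | 0b1010110101100001 = 0b1111110111110001 = 65009

65009


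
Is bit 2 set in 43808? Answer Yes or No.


0b1010101100100000, bit 2 = 0. No

No


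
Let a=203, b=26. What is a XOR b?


203 ^ 26 = 209

209


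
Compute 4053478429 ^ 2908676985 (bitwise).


0b11110001100110110010110000011101 ^ 0b10101101010111101110001101111001 = 0b1011100110001011100111101100100 = 1556467556

1556467556


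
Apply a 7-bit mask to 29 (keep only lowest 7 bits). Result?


29 & 127 = 29

29


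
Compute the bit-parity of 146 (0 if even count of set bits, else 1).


0b10010010 has 3 ones => parity 1

1


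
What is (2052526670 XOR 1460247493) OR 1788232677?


Step 1: 2052526670 ^ 1460247493 = 761170315
Step 2: 761170315 | 1788232677 = 1876872175

1876872175


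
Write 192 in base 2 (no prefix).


192 = 11000000 in binary

11000000


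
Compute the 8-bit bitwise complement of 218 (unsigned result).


~0b11011010 = 0b100101 = 37 (8-bit unsigned)

37


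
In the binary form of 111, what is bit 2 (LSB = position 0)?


0b1101111, position 2 = 1

1


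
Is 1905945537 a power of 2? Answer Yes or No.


0b1110001100110100110101111000001. Multiple bits set => No

No


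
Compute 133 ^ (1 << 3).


133 ^ (1 << 3) = 133 ^ 8 = 141

141


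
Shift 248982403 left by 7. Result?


0b1110110101110010101110000011 << 7 = 0b11101101011100101011100000110000000 = 31869747584

31869747584


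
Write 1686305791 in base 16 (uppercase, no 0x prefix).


1686305791 = 6482FBFF hex

6482FBFF


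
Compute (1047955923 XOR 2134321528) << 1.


Step 1: 1047955923 ^ 2134321528 = 1094820011
Step 2: 1094820011 << 1 = 2189640022

2189640022


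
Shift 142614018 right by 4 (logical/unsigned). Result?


0b1000100000000001111000000010 >> 4 = 0b100010000000000111100000 = 8913376

8913376


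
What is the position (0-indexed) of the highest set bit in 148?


0b10010100. Highest set bit at position 7

7


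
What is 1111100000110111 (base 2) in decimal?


1111100000110111 in decimal = 63543

63543


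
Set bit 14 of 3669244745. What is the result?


3669244745 | (1 << 14) = 3669244745 | 16384 = 3669261129

3669261129


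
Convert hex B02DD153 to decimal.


B02DD153 hex = 2955792723 decimal

2955792723


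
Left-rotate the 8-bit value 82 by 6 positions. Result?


Rotate 0b1010010 left by 6 (8-bit) = 0b10010100 = 148

148


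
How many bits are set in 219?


0b11011011 has 6 set bits

6


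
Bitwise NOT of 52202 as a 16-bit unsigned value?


~0b1100101111101010 = 0b11010000010101 = 13333 (16-bit unsigned)

13333


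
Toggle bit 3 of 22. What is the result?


22 ^ (1 << 3) = 22 ^ 8 = 30

30


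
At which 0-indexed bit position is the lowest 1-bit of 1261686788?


0b1001011001100111101000000000100. Lowest set bit at position 2

2


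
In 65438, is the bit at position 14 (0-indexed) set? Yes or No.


0b1111111110011110, bit 14 = 1. Yes

Yes


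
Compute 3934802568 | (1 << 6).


3934802568 | (1 << 6) = 3934802568 | 64 = 3934802632

3934802632


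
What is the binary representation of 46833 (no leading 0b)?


46833 = 1011011011110001 in binary

1011011011110001


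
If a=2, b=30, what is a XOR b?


2 ^ 30 = 28

28


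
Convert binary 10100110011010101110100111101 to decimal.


10100110011010101110100111101 in decimal = 349003069

349003069


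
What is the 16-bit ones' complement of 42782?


42782 ^ 65535 = 22753

22753


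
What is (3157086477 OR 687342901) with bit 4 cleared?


Step 1: 3157086477 | 687342901 = 3170719037
Step 2: 3170719037 & ~(1 << 4) = 3170719021

3170719021


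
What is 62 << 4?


0b111110 << 4 = 0b1111100000 = 992

992


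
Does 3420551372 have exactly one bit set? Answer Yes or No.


0b11001011111000010111100011001100. Multiple bits set => No

No


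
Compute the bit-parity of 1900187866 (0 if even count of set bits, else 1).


0b1110001010000101001000011011010 has 13 ones => parity 1

1


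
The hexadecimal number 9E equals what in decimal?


9E hex = 158 decimal

158


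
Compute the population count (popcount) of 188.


0b10111100 has 5 set bits

5


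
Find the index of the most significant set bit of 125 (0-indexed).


0b1111101. Highest set bit at position 6

6


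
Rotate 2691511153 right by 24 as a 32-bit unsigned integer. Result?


Rotate 0b10100000011011010011001101110001 right by 24 (32-bit) = 0b1101101001100110111000110100000 = 1832087968

1832087968


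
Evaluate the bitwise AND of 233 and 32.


0b11101001 & 0b100000 = 0b100000 = 32

32


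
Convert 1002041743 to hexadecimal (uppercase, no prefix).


1002041743 = 3BB9F18F hex

3BB9F18F


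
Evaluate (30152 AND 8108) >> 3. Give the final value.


Step 1: 30152 & 8108 = 5512
Step 2: 5512 >> 3 = 689

689


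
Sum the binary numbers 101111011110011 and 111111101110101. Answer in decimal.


101111011110011 + 111111101110101 = 1101111001101000 = 56936

56936


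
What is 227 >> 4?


0b11100011 >> 4 = 0b1110 = 14

14


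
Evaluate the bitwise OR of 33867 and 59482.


0b1000010001001011 | 0b1110100001011010 = 0b1110110001011011 = 60507

60507


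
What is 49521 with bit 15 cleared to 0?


49521 & ~(1 << 15) = 16753

16753


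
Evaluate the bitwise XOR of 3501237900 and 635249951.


0b11010000101100001010011010001100 ^ 0b100101110111010010010100011111 = 0b11110101011011011000001110010011 = 4117595027

4117595027


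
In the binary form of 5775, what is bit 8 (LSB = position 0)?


0b1011010001111, position 8 = 0

0


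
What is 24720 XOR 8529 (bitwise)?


0b110000010010000 ^ 0b10000101010001 = 0b100000111000001 = 16833

16833


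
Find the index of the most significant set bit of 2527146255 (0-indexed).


0b10010110101000010011000100001111. Highest set bit at position 31

31


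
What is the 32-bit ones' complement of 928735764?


928735764 ^ 4294967295 = 3366231531

3366231531


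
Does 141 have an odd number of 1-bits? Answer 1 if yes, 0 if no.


0b10001101 has 4 ones => parity 0

0


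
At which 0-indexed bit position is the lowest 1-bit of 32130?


0b111110110000010. Lowest set bit at position 1

1


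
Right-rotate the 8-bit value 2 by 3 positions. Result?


Rotate 0b10 right by 3 (8-bit) = 0b1000000 = 64

64


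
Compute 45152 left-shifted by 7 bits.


0b1011000001100000 << 7 = 0b10110000011000000000000 = 5779456

5779456


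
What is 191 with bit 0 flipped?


191 ^ (1 << 0) = 191 ^ 1 = 190

190


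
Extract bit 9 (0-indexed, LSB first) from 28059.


0b110110110011011, position 9 = 0

0


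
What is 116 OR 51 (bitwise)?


0b1110100 | 0b110011 = 0b1110111 = 119

119


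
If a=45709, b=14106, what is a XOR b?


45709 ^ 14106 = 34199

34199


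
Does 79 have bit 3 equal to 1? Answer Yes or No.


0b1001111, bit 3 = 1. Yes

Yes


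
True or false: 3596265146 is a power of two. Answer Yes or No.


0b11010110010110101010011010111010. Multiple bits set => No

No


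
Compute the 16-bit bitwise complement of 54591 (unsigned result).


~0b1101010100111111 = 0b10101011000000 = 10944 (16-bit unsigned)

10944


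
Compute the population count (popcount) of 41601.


0b1010001010000001 has 5 set bits

5


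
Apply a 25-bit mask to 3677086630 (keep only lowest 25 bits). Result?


3677086630 & 33554431 = 19653542

19653542


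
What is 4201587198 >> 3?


0b11111010011011110010000111111110 >> 3 = 0b11111010011011110010000111111 = 525198399

525198399


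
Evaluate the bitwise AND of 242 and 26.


0b11110010 & 0b11010 = 0b10010 = 18

18


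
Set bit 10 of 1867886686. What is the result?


1867886686 | (1 << 10) = 1867886686 | 1024 = 1867887710

1867887710


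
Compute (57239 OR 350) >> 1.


Step 1: 57239 | 350 = 57311
Step 2: 57311 >> 1 = 28655

28655


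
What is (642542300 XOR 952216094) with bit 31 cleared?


Step 1: 642542300 ^ 952216094 = 512606402
Step 2: 512606402 & ~(1 << 31) = 512606402

512606402


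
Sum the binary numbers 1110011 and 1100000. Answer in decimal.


1110011 + 1100000 = 11010011 = 211

211


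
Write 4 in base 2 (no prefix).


4 = 100 in binary

100


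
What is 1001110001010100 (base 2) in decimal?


1001110001010100 in decimal = 40020

40020


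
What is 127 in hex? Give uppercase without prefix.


127 = 7F hex

7F


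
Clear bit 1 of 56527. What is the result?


56527 & ~(1 << 1) = 56525

56525


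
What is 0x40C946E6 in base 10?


40C946E6 hex = 1086932710 decimal

1086932710


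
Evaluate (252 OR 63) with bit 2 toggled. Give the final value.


Step 1: 252 | 63 = 255
Step 2: 255 ^ (1 << 2) = 255 ^ 4 = 251

251


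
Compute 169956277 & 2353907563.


0b1010001000010101001110110101 & 0b10001100010011011100011101101011 = 0b1000000000010100001100100001 = 134300449

134300449


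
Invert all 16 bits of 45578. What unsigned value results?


45578 ^ 65535 = 19957

19957


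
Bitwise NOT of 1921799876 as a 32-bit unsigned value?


~0b1110010100011000101011011000100 = 0b10001101011100111010100100111011 = 2373167419 (32-bit unsigned)

2373167419


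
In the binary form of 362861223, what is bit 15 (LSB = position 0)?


0b10101101000001101001010100111, position 15 = 1

1


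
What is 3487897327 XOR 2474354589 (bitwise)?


0b11001111111001010001011011101111 ^ 0b10010011011110111010011110011101 = 0b1011100100111101011000101110010 = 1553903986

1553903986


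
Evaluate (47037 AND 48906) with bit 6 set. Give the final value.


Step 1: 47037 & 48906 = 46856
Step 2: 46856 | (1 << 6) = 46856 | 64 = 46920

46920


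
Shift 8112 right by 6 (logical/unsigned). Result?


0b1111110110000 >> 6 = 0b1111110 = 126

126


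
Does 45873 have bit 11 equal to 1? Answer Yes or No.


0b1011001100110001, bit 11 = 0. No

No


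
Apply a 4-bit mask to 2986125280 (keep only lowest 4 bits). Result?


2986125280 & 15 = 0

0


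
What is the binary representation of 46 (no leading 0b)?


46 = 101110 in binary

101110


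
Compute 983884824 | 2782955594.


0b111010101001001110010000011000 | 0b10100101111000001000100001001010 = 0b10111111111001001110110001011010 = 3219450970

3219450970


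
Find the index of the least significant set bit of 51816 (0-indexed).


0b1100101001101000. Lowest set bit at position 3

3


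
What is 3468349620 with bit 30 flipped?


3468349620 ^ (1 << 30) = 3468349620 ^ 1073741824 = 2394607796

2394607796


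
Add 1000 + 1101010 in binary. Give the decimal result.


1000 + 1101010 = 1110010 = 114

114


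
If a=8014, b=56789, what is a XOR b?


8014 ^ 56789 = 49819

49819


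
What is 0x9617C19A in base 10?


9617C19A hex = 2518139290 decimal

2518139290


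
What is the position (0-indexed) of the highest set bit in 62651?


0b1111010010111011. Highest set bit at position 15

15


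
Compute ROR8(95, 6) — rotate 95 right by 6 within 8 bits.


Rotate 0b1011111 right by 6 (8-bit) = 0b1111101 = 125

125


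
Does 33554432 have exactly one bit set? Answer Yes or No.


0b10000000000000000000000000. Only one bit set => Yes

Yes


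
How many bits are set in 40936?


0b1001111111101000 has 10 set bits

10


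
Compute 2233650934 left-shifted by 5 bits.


0b10000101001000101100111011110110 << 5 = 0b1000010100100010110011101111011000000 = 71476829888

71476829888


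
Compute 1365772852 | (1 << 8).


1365772852 | (1 << 8) = 1365772852 | 256 = 1365773108

1365773108


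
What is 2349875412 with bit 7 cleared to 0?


2349875412 & ~(1 << 7) = 2349875284

2349875284


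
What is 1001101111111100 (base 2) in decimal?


1001101111111100 in decimal = 39932

39932


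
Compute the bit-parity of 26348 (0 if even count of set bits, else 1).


0b110011011101100 has 9 ones => parity 1

1


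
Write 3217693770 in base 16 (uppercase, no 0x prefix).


3217693770 = BFCA1C4A hex

BFCA1C4A


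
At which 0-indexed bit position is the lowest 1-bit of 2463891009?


0b10010010110110111111111001000001. Lowest set bit at position 0

0


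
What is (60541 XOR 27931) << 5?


Step 1: 60541 ^ 27931 = 33126
Step 2: 33126 << 5 = 1060032

1060032


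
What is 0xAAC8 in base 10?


AAC8 hex = 43720 decimal

43720


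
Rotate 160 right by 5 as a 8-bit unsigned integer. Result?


Rotate 0b10100000 right by 5 (8-bit) = 0b101 = 5

5


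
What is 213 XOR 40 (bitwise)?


0b11010101 ^ 0b101000 = 0b11111101 = 253

253


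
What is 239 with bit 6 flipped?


239 ^ (1 << 6) = 239 ^ 64 = 175

175


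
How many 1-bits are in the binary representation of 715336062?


0b101010101000110010100101111110 has 16 set bits

16


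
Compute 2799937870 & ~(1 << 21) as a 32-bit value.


2799937870 & ~(1 << 21) = 2797840718

2797840718


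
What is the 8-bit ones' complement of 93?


93 ^ 255 = 162

162


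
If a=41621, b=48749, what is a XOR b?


41621 ^ 48749 = 7416

7416


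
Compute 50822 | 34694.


0b1100011010000110 | 0b1000011110000110 = 0b1100011110000110 = 51078

51078


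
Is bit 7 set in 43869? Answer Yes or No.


0b1010101101011101, bit 7 = 0. No

No


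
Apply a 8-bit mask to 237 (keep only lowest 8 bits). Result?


237 & 255 = 237

237


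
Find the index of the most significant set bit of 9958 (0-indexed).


0b10011011100110. Highest set bit at position 13

13


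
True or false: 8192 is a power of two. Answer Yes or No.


0b10000000000000. Only one bit set => Yes

Yes


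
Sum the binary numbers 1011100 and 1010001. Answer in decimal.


1011100 + 1010001 = 10101101 = 173

173


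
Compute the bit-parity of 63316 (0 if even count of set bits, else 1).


0b1111011101010100 has 10 ones => parity 0

0


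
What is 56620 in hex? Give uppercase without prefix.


56620 = DD2C hex

DD2C


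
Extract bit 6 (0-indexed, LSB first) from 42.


0b101010, position 6 = 0

0


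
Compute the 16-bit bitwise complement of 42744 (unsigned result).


~0b1010011011111000 = 0b101100100000111 = 22791 (16-bit unsigned)

22791


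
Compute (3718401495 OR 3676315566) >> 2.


Step 1: 3718401495 | 3676315566 = 3751960575
Step 2: 3751960575 >> 2 = 937990143

937990143


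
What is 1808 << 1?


0b11100010000 << 1 = 0b111000100000 = 3616

3616


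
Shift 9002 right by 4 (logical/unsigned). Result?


0b10001100101010 >> 4 = 0b1000110010 = 562

562


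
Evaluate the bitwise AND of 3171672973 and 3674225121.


0b10111101000010111110001110001101 & 0b11011011000000000011100111100001 = 0b10011001000000000010000110000001 = 2566922625

2566922625


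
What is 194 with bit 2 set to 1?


194 | (1 << 2) = 194 | 4 = 198

198


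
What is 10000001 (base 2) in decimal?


10000001 in decimal = 129

129


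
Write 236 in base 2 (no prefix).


236 = 11101100 in binary

11101100


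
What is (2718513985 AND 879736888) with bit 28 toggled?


Step 1: 2718513985 & 879736888 = 537475072
Step 2: 537475072 ^ (1 << 28) = 537475072 ^ 268435456 = 805910528

805910528


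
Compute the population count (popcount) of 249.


0b11111001 has 6 set bits

6


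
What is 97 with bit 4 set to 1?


97 | (1 << 4) = 97 | 16 = 113

113


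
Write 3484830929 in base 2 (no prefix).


3484830929 = 11001111101101100100110011010001 in binary

11001111101101100100110011010001


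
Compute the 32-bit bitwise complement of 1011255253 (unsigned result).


~0b111100010001101000011111010101 = 0b11000011101110010111100000101010 = 3283712042 (32-bit unsigned)

3283712042


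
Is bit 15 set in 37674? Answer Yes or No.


0b1001001100101010, bit 15 = 1. Yes

Yes


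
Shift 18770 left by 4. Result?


0b100100101010010 << 4 = 0b1001001010100100000 = 300320

300320


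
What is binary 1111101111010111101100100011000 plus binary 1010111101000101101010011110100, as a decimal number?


1111101111010111101100100011000 + 1010111101000101101010011110100 = 11010101100011101010111000001100 = 3582897676

3582897676


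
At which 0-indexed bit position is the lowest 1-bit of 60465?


0b1110110000110001. Lowest set bit at position 0

0


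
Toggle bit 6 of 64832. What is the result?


64832 ^ (1 << 6) = 64832 ^ 64 = 64768

64768


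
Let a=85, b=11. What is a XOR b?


85 ^ 11 = 94

94


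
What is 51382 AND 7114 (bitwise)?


0b1100100010110110 & 0b1101111001010 = 0b100010000010 = 2178

2178


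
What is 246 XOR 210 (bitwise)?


0b11110110 ^ 0b11010010 = 0b100100 = 36

36


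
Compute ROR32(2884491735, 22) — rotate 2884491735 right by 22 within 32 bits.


Rotate 0b10101011111011011101100111010111 right by 22 (32-bit) = 0b10110111011001110101111010101111 = 3077004975

3077004975


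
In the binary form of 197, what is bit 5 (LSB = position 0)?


0b11000101, position 5 = 0

0


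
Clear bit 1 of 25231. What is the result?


25231 & ~(1 << 1) = 25229

25229


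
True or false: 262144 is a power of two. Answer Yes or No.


0b1000000000000000000. Only one bit set => Yes

Yes


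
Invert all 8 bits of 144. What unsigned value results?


144 ^ 255 = 111

111


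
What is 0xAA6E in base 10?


AA6E hex = 43630 decimal

43630


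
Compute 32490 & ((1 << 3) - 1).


32490 & 7 = 2

2


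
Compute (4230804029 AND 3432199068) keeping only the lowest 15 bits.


Step 1: 4230804029 & 3432199068 = 3422564892
Step 2: 3422564892 & 32767 = 12828

12828


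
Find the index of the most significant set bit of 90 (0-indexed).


0b1011010. Highest set bit at position 6

6


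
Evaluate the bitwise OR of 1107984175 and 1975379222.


0b1000010000010100111111100101111 | 0b1110101101111011110010100010110 = 0b1110111101111111111111100111111 = 2009071423

2009071423


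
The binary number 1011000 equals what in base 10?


1011000 in decimal = 88

88


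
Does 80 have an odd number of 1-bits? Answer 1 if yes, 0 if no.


0b1010000 has 2 ones => parity 0

0


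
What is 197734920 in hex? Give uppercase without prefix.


197734920 = BC93208 hex

BC93208


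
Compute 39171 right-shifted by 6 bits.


0b1001100100000011 >> 6 = 0b1001100100 = 612

612


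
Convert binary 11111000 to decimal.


11111000 in decimal = 248

248


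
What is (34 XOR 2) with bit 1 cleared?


Step 1: 34 ^ 2 = 32
Step 2: 32 & ~(1 << 1) = 32

32


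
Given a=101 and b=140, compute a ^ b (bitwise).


101 ^ 140 = 233

233


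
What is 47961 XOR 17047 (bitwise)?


0b1011101101011001 ^ 0b100001010010111 = 0b1111100111001110 = 63950

63950


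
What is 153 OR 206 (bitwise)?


0b10011001 | 0b11001110 = 0b11011111 = 223

223


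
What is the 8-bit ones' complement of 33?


33 ^ 255 = 222

222


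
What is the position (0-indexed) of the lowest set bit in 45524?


0b1011000111010100. Lowest set bit at position 2

2


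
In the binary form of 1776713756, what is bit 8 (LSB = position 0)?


0b1101001111001101000000000011100, position 8 = 0

0


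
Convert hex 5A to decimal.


5A hex = 90 decimal

90


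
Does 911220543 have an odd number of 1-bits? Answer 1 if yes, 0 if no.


0b110110010100000001111100111111 has 17 ones => parity 1

1


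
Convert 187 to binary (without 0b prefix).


187 = 10111011 in binary

10111011


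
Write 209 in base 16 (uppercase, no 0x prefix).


209 = D1 hex

D1


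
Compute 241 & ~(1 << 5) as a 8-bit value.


241 & ~(1 << 5) = 209

209


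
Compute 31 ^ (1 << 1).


31 ^ (1 << 1) = 31 ^ 2 = 29

29


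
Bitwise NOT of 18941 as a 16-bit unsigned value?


~0b100100111111101 = 0b1011011000000010 = 46594 (16-bit unsigned)

46594


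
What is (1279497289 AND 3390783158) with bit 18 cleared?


Step 1: 1279497289 & 3390783158 = 1208161280
Step 2: 1208161280 & ~(1 << 18) = 1208161280

1208161280
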